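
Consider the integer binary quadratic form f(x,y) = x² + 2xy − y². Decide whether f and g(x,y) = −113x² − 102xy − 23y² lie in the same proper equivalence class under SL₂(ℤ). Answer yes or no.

D₁ = 8, D₂ = 8
river cycle of f (length 2): (-1, 2, 1), (1, 2, -1)
river cycle of g (length 2): (-1, 2, 1), (1, 2, -1)
cycles coincide ⇒ equivalent

yes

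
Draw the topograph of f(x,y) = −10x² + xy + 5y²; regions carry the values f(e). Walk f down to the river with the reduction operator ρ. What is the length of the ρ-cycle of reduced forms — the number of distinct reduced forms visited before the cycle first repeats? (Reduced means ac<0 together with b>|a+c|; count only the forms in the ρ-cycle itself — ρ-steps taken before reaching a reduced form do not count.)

D = 201, ⌊√D⌋ = 14
descent: ρ → (5,9,-6)  [lands on river]
river: ρ → (-6,3,8)
river: ρ → (8,13,-1)
river: ρ → (-1,13,8)
river: ρ → (8,3,-6)
river: ρ → (-6,9,5)
river: ρ → (5,11,-4)
river: ρ → (-4,13,2)
river: ρ → (2,11,-10)
river: ρ → (-10,9,3)
river: ρ → (3,9,-10)
river: ρ → (-10,11,2)
river: ρ → (2,13,-4)
river: ρ → (-4,11,5)
ρ-cycle length = 14 (tail of 1 descent step not counted)

14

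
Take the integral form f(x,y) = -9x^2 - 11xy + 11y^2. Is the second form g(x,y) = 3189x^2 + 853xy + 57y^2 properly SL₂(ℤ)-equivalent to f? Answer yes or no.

D₁ = 517, D₂ = 517
river cycle of f (length 10): (11, 11, -9), (-9, 7, 13), (13, 19, -3), (-3, 17, 19), (19, 21, -1), (-1, 21, 19), (19, 17, -3), (-3, 19, 13), (13, 7, -9), (-9, 11, 11)
river cycle of g (length 10): (11, 11, -9), (-9, 7, 13), (13, 19, -3), (-3, 17, 19), (19, 21, -1), (-1, 21, 19), (19, 17, -3), (-3, 19, 13), (13, 7, -9), (-9, 11, 11)
cycles coincide ⇒ equivalent

yes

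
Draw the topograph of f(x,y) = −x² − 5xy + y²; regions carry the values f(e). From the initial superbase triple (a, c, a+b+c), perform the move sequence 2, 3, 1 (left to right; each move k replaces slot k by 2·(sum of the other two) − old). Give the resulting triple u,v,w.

start (-1,1,-5) = (f(1,0),f(0,1),f(1,1))
replace slot 2: 2·((-1)+(-5)) − 1 = -13 → (-1,-13,-5)
replace slot 3: 2·((-1)+(-13)) − (-5) = -23 → (-1,-13,-23)
replace slot 1: 2·((-13)+(-23)) − (-1) = -71 → (-71,-13,-23)

-71,-13,-23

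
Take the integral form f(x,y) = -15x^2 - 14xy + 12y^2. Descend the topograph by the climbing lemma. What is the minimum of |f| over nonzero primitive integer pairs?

descent: ρ → (12,14,-15)  [lands on river]
river: ρ → (-15,16,11)
river: ρ → (11,28,-3)
river: ρ → (-3,26,20)
river: ρ → (20,14,-9)
river: ρ → (-9,22,12)
river: ρ → (12,26,-5)
river: ρ → (-5,24,17)
river: ρ → (17,10,-12)
river: ρ → (-12,14,15)
river: ρ → (15,16,-11)
river: ρ → (-11,28,3)
river: ρ → (3,26,-20)
river: ρ → (-20,14,9)
river: ρ → (9,22,-12)
river: ρ → (-12,26,5)
river: ρ → (5,24,-17)
river: ρ → (-17,10,12)
closes: descent 1, river 18
min |a| on river = 3

3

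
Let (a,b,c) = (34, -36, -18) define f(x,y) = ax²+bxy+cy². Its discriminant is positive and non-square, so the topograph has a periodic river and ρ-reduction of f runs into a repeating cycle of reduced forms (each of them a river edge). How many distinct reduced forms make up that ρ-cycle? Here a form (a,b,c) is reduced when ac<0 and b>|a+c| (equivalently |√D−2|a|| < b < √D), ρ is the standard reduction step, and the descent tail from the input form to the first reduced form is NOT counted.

D = 3744, ⌊√D⌋ = 61
descent: ρ → (-18,36,34)  [lands on river]
river: ρ → (34,32,-20)
river: ρ → (-20,48,18)
river: ρ → (18,60,-2)
river: ρ → (-2,60,18)
river: ρ → (18,48,-20)
river: ρ → (-20,32,34)
river: ρ → (34,36,-18)
ρ-cycle length = 8 (tail of 1 descent step not counted)

8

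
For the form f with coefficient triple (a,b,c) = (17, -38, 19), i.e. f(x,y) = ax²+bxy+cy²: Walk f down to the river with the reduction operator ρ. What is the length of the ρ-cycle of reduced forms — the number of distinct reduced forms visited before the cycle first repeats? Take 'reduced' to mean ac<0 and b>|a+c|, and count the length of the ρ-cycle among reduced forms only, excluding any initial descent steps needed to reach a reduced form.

D = 152, ⌊√D⌋ = 12
descent: ρ → (19,0,-2)
descent: ρ → (-2,12,1)  [lands on river]
river: ρ → (1,12,-2)
ρ-cycle length = 2 (tail of 2 descent steps not counted)

2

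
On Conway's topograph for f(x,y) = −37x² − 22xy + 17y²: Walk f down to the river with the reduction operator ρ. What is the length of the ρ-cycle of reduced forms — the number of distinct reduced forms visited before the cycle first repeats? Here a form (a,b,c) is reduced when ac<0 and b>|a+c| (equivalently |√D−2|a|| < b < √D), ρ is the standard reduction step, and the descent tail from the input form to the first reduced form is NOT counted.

D = 3000, ⌊√D⌋ = 54
descent: ρ → (17,22,-37)  [lands on river]
river: ρ → (-37,52,2)
river: ρ → (2,52,-37)
river: ρ → (-37,22,17)
river: ρ → (17,46,-13)
river: ρ → (-13,32,38)
river: ρ → (38,44,-7)
river: ρ → (-7,54,3)
river: ρ → (3,54,-7)
river: ρ → (-7,44,38)
river: ρ → (38,32,-13)
river: ρ → (-13,46,17)
ρ-cycle length = 12 (tail of 1 descent step not counted)

12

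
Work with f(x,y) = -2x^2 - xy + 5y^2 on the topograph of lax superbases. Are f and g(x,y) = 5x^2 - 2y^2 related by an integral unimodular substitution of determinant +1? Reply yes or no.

D₁ = 41, D₂ = 40
discriminants differ ⇒ not SL₂(ℤ)-equivalent

no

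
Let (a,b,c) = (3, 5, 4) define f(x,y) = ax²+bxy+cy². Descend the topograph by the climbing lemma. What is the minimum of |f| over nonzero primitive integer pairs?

translate: b→-1 (≡5 mod 6), so (3,5,4)→(3,-1,2)
flip: (3,-1,2)→(2,1,3)
reduced (well bottom): (2,1,3) with a≤c, −a<b≤a
well minimum = a = 2

2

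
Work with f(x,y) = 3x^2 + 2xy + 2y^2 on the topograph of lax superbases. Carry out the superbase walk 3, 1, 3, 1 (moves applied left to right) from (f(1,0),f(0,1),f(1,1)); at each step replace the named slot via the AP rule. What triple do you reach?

start (3,2,7) = (f(1,0),f(0,1),f(1,1))
replace slot 3: 2·(3+2) − 7 = 3 → (3,2,3)
replace slot 1: 2·(2+3) − 3 = 7 → (7,2,3)
replace slot 3: 2·(7+2) − 3 = 15 → (7,2,15)
replace slot 1: 2·(2+15) − 7 = 27 → (27,2,15)

27,2,15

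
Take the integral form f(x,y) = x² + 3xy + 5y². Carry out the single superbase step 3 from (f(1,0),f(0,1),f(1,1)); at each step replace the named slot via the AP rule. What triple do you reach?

start (1,5,9) = (f(1,0),f(0,1),f(1,1))
replace slot 3: 2·(1+5) − 9 = 3 → (1,5,3)

1,5,3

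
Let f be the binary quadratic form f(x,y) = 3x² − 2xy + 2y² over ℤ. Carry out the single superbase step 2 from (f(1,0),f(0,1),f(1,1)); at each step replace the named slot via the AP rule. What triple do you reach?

start (3,2,3) = (f(1,0),f(0,1),f(1,1))
replace slot 2: 2·(3+3) − 2 = 10 → (3,10,3)

3,10,3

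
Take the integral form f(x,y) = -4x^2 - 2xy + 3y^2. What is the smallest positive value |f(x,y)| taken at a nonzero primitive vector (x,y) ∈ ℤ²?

descent: ρ → (3,2,-4)  [lands on river]
river: ρ → (-4,6,1)
river: ρ → (1,6,-4)
river: ρ → (-4,2,3)
river: ρ → (3,4,-3)
river: ρ → (-3,2,4)
river: ρ → (4,6,-1)
river: ρ → (-1,6,4)
river: ρ → (4,2,-3)
river: ρ → (-3,4,3)
closes: descent 1, river 10
min |a| on river = 1

1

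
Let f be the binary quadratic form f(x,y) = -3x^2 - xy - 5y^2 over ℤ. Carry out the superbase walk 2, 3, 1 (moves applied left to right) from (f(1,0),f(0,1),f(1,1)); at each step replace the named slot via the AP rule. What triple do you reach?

start (-3,-5,-9) = (f(1,0),f(0,1),f(1,1))
replace slot 2: 2·((-3)+(-9)) − (-5) = -19 → (-3,-19,-9)
replace slot 3: 2·((-3)+(-19)) − (-9) = -35 → (-3,-19,-35)
replace slot 1: 2·((-19)+(-35)) − (-3) = -105 → (-105,-19,-35)

-105,-19,-35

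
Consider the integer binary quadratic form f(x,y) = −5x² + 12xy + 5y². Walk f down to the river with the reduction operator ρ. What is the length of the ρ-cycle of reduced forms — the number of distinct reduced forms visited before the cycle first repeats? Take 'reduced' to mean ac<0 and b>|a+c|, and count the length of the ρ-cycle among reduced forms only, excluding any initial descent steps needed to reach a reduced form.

D = 244, ⌊√D⌋ = 15
river: ρ → (5,8,-9)
river: ρ → (-9,10,4)
river: ρ → (4,14,-3)
river: ρ → (-3,10,12)
river: ρ → (12,14,-1)
river: ρ → (-1,14,12)
river: ρ → (12,10,-3)
river: ρ → (-3,14,4)
river: ρ → (4,10,-9)
river: ρ → (-9,8,5)
river: ρ → (5,12,-5)
river: ρ → (-5,8,9)
river: ρ → (9,10,-4)
river: ρ → (-4,14,3)
river: ρ → (3,10,-12)
river: ρ → (-12,14,1)
river: ρ → (1,14,-12)
river: ρ → (-12,10,3)
river: ρ → (3,14,-4)
river: ρ → (-4,10,9)
river: ρ → (9,8,-5)
river: ρ → (-5,12,5)
ρ-cycle length = 22 (tail of 0 descent steps not counted)

22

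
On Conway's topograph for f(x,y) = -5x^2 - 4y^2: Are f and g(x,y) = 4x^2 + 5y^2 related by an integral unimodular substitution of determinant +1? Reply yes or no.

D₁ = -80, D₂ = -80
f is negative-definite; reduce −f:
−f: flip: (5,0,4)→(4,0,5)
−f: reduced (well bottom): (4,0,5) with a≤c, −a<b≤a
flip sign back: reduced form of f is (-4,0,-5)
g: reduced (well bottom): (4,0,5) with a≤c, −a<b≤a
reduced forms (-4, 0, -5) vs (4, 0, 5) ⇒ inequivalent

no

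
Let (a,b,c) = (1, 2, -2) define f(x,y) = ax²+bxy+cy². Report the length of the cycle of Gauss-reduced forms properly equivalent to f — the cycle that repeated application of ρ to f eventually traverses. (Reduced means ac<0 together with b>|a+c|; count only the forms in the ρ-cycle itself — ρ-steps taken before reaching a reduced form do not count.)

D = 12, ⌊√D⌋ = 3
river: ρ → (-2,2,1)
river: ρ → (1,2,-2)
ρ-cycle length = 2 (tail of 0 descent steps not counted)

2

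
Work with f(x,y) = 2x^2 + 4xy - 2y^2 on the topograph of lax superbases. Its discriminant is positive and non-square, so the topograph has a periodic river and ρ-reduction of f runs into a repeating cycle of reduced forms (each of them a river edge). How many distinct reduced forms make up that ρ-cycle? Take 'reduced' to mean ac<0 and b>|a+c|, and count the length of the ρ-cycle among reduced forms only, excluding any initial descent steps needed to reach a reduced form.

D = 32, ⌊√D⌋ = 5
river: ρ → (-2,4,2)
river: ρ → (2,4,-2)
ρ-cycle length = 2 (tail of 0 descent steps not counted)

2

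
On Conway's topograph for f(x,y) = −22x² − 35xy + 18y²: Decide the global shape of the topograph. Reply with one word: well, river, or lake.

D = b²−4ac = (-35)² − 4·(-22)·18 = 2809
D = 53² is a perfect square ⇒ form factors over ℤ ⇒ lakes

lake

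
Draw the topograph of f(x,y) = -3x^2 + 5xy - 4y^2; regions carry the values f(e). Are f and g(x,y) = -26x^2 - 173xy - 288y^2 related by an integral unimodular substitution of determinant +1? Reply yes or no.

D₁ = -23, D₂ = -23
f is negative-definite; reduce −f:
−f: translate: b→1 (≡-5 mod 6), so (3,-5,4)→(3,1,2)
−f: flip: (3,1,2)→(2,-1,3)
−f: reduced (well bottom): (2,-1,3) with a≤c, −a<b≤a
flip sign back: reduced form of f is (-2,1,-3)
g is negative-definite; reduce −g:
−g: translate: b→17 (≡173 mod 52), so (26,173,288)→(26,17,3)
−g: flip: (26,17,3)→(3,-17,26)
−g: translate: b→1 (≡-17 mod 6), so (3,-17,26)→(3,1,2)
−g: flip: (3,1,2)→(2,-1,3)
−g: reduced (well bottom): (2,-1,3) with a≤c, −a<b≤a
flip sign back: reduced form of g is (-2,1,-3)
reduced forms (-2, 1, -3) vs (-2, 1, -3) ⇒ equivalent

yes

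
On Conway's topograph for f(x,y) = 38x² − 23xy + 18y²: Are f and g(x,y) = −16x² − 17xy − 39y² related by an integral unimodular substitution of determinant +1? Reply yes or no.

D₁ = -2207, D₂ = -2207
f: flip: (38,-23,18)→(18,23,38)
f: translate: b→-13 (≡23 mod 36), so (18,23,38)→(18,-13,33)
f: reduced (well bottom): (18,-13,33) with a≤c, −a<b≤a
g is negative-definite; reduce −g:
−g: translate: b→-15 (≡17 mod 32), so (16,17,39)→(16,-15,38)
−g: reduced (well bottom): (16,-15,38) with a≤c, −a<b≤a
flip sign back: reduced form of g is (-16,15,-38)
reduced forms (18, -13, 33) vs (-16, 15, -38) ⇒ inequivalent

no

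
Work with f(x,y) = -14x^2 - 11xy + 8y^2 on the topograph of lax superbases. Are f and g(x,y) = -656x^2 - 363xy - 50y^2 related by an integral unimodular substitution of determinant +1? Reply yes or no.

D₁ = 569, D₂ = 569
river cycle of f (length 42): (8, 11, -14), (-14, 17, 5), (5, 23, -2), (-2, 21, 16), (16, 11, -7), (-7, 17, 10), (10, 23, -1), (-1, 23, 10), (10, 17, -7), (-7, 11, 16), … (32 more)
river cycle of g (length 42): (-4, 21, 8), (8, 11, -14), (-14, 17, 5), (5, 23, -2), (-2, 21, 16), (16, 11, -7), (-7, 17, 10), (10, 23, -1), (-1, 23, 10), (10, 17, -7), … (32 more)
cycles coincide ⇒ equivalent

yes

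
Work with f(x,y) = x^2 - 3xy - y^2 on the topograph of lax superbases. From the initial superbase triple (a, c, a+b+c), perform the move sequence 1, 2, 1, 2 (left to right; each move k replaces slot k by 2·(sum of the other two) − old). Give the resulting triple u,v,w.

start (1,-1,-3) = (f(1,0),f(0,1),f(1,1))
replace slot 1: 2·((-1)+(-3)) − 1 = -9 → (-9,-1,-3)
replace slot 2: 2·((-9)+(-3)) − (-1) = -23 → (-9,-23,-3)
replace slot 1: 2·((-23)+(-3)) − (-9) = -43 → (-43,-23,-3)
replace slot 2: 2·((-43)+(-3)) − (-23) = -69 → (-43,-69,-3)

-43,-69,-3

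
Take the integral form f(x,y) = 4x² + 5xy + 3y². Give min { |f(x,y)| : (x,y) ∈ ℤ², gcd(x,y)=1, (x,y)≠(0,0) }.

translate: b→-3 (≡5 mod 8), so (4,5,3)→(4,-3,2)
flip: (4,-3,2)→(2,3,4)
translate: b→-1 (≡3 mod 4), so (2,3,4)→(2,-1,3)
reduced (well bottom): (2,-1,3) with a≤c, −a<b≤a
well minimum = a = 2

2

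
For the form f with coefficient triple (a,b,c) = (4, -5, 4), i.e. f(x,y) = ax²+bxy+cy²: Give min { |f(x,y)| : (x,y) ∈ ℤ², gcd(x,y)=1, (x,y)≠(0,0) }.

translate: b→3 (≡-5 mod 8), so (4,-5,4)→(4,3,3)
flip: (4,3,3)→(3,-3,4)
translate: b→3 (≡-3 mod 6), so (3,-3,4)→(3,3,4)
reduced (well bottom): (3,3,4) with a≤c, −a<b≤a
well minimum = a = 3

3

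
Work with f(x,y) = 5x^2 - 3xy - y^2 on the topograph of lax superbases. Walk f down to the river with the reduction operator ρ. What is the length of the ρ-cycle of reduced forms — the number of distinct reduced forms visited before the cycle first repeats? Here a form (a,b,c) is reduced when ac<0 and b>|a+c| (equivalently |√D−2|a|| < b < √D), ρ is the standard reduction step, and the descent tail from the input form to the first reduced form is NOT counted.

D = 29, ⌊√D⌋ = 5
descent: ρ → (-1,5,1)  [lands on river]
river: ρ → (1,5,-1)
ρ-cycle length = 2 (tail of 1 descent step not counted)

2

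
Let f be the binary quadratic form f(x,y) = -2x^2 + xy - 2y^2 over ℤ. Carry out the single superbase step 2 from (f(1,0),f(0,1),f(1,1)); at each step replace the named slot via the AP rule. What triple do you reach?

start (-2,-2,-3) = (f(1,0),f(0,1),f(1,1))
replace slot 2: 2·((-2)+(-3)) − (-2) = -8 → (-2,-8,-3)

-2,-8,-3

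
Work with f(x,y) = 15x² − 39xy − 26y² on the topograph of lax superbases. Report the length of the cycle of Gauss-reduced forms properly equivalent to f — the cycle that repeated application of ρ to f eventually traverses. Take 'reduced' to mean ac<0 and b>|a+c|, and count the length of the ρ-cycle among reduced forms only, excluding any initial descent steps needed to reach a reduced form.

D = 3081, ⌊√D⌋ = 55
descent: ρ → (-26,39,15)  [lands on river]
river: ρ → (15,51,-8)
river: ρ → (-8,45,33)
river: ρ → (33,21,-20)
river: ρ → (-20,19,34)
river: ρ → (34,49,-5)
river: ρ → (-5,51,24)
river: ρ → (24,45,-11)
river: ρ → (-11,43,28)
river: ρ → (28,13,-26)
ρ-cycle length = 10 (tail of 1 descent step not counted)

10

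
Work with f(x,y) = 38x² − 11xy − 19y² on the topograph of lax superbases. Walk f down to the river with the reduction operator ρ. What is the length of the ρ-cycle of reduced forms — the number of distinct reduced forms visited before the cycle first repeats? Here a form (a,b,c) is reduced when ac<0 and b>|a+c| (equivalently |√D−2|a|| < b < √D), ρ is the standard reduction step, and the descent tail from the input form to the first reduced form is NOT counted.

D = 3009, ⌊√D⌋ = 54
descent: ρ → (-19,49,8)  [lands on river]
river: ρ → (8,47,-25)
river: ρ → (-25,53,2)
river: ρ → (2,51,-51)
river: ρ → (-51,51,2)
river: ρ → (2,53,-25)
river: ρ → (-25,47,8)
river: ρ → (8,49,-19)
river: ρ → (-19,27,30)
river: ρ → (30,33,-16)
river: ρ → (-16,31,32)
river: ρ → (32,33,-15)
river: ρ → (-15,27,38)
river: ρ → (38,49,-4)
river: ρ → (-4,47,50)
river: ρ → (50,53,-1)
river: ρ → (-1,53,50)
river: ρ → (50,47,-4)
river: ρ → (-4,49,38)
river: ρ → (38,27,-15)
river: ρ → (-15,33,32)
river: ρ → (32,31,-16)
river: ρ → (-16,33,30)
river: ρ → (30,27,-19)
ρ-cycle length = 24 (tail of 1 descent step not counted)

24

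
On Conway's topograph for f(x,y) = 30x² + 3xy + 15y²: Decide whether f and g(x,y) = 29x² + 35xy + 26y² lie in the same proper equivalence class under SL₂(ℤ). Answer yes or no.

D₁ = -1791, D₂ = -1791
f: flip: (30,3,15)→(15,-3,30)
f: reduced (well bottom): (15,-3,30) with a≤c, −a<b≤a
g: translate: b→-23 (≡35 mod 58), so (29,35,26)→(29,-23,20)
g: flip: (29,-23,20)→(20,23,29)
g: translate: b→-17 (≡23 mod 40), so (20,23,29)→(20,-17,26)
g: reduced (well bottom): (20,-17,26) with a≤c, −a<b≤a
reduced forms (15, -3, 30) vs (20, -17, 26) ⇒ inequivalent

no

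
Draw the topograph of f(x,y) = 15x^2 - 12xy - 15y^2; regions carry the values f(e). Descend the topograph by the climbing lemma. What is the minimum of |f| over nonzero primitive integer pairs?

descent: ρ → (-15,12,15)  [lands on river]
river: ρ → (15,18,-12)
river: ρ → (-12,30,3)
river: ρ → (3,30,-12)
river: ρ → (-12,18,15)
river: ρ → (15,12,-15)
river: ρ → (-15,18,12)
river: ρ → (12,30,-3)
river: ρ → (-3,30,12)
river: ρ → (12,18,-15)
closes: descent 1, river 10
min |a| on river = 3

3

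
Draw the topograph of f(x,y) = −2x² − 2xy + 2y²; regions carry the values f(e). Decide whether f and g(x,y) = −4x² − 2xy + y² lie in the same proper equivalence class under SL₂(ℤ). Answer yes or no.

D₁ = 20, D₂ = 20
river cycle of f (length 2): (2, 2, -2), (-2, 2, 2)
river cycle of g (length 2): (1, 4, -1), (-1, 4, 1)
cycles differ ⇒ inequivalent

no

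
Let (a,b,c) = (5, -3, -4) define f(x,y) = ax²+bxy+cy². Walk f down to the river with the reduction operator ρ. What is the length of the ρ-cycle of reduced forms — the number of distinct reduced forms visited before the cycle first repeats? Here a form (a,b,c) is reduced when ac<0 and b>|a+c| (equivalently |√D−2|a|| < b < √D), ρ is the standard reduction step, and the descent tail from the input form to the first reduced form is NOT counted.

D = 89, ⌊√D⌋ = 9
descent: ρ → (-4,3,5)  [lands on river]
river: ρ → (5,7,-2)
river: ρ → (-2,9,1)
river: ρ → (1,9,-2)
river: ρ → (-2,7,5)
river: ρ → (5,3,-4)
river: ρ → (-4,5,4)
river: ρ → (4,3,-5)
river: ρ → (-5,7,2)
river: ρ → (2,9,-1)
river: ρ → (-1,9,2)
river: ρ → (2,7,-5)
river: ρ → (-5,3,4)
river: ρ → (4,5,-4)
ρ-cycle length = 14 (tail of 1 descent step not counted)

14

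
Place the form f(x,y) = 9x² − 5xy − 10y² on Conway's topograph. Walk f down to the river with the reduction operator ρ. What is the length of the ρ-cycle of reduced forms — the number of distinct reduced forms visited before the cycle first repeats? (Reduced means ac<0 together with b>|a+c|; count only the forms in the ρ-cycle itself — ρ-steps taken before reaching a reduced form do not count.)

D = 385, ⌊√D⌋ = 19
descent: ρ → (-10,5,9)  [lands on river]
river: ρ → (9,13,-6)
river: ρ → (-6,11,11)
river: ρ → (11,11,-6)
river: ρ → (-6,13,9)
river: ρ → (9,5,-10)
river: ρ → (-10,15,4)
river: ρ → (4,17,-6)
river: ρ → (-6,19,1)
river: ρ → (1,19,-6)
river: ρ → (-6,17,4)
river: ρ → (4,15,-10)
ρ-cycle length = 12 (tail of 1 descent step not counted)

12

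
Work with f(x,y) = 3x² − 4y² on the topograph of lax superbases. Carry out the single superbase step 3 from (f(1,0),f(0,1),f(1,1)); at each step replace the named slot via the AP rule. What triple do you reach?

start (3,-4,-1) = (f(1,0),f(0,1),f(1,1))
replace slot 3: 2·(3+(-4)) − (-1) = -1 → (3,-4,-1)

3,-4,-1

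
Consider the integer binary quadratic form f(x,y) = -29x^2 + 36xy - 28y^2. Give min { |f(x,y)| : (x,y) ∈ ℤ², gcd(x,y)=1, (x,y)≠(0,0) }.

translate: b→22 (≡-36 mod 58), so (29,-36,28)→(29,22,21)
flip: (29,22,21)→(21,-22,29)
translate: b→20 (≡-22 mod 42), so (21,-22,29)→(21,20,28)
reduced (well bottom): (21,20,28) with a≤c, −a<b≤a
well minimum |f| = |-21| = 21 (negative-definite)

21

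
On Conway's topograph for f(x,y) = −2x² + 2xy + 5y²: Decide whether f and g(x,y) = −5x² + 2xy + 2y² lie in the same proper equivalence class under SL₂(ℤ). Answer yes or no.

D₁ = 44, D₂ = 44
river cycle of f (length 2): (-2, 6, 1), (1, 6, -2)
river cycle of g (length 2): (2, 6, -1), (-1, 6, 2)
cycles differ ⇒ inequivalent

no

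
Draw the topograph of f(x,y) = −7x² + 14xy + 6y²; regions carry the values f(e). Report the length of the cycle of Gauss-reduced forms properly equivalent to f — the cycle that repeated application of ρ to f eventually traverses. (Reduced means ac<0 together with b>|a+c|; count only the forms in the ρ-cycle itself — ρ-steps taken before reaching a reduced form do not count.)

D = 364, ⌊√D⌋ = 19
river: ρ → (6,10,-11)
river: ρ → (-11,12,5)
river: ρ → (5,18,-2)
river: ρ → (-2,18,5)
river: ρ → (5,12,-11)
river: ρ → (-11,10,6)
river: ρ → (6,14,-7)
river: ρ → (-7,14,6)
ρ-cycle length = 8 (tail of 0 descent steps not counted)

8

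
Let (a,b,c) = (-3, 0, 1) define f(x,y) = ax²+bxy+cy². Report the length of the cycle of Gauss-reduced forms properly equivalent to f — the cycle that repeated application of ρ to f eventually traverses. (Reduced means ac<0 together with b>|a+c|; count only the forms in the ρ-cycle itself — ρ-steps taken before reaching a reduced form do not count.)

D = 12, ⌊√D⌋ = 3
descent: ρ → (1,2,-2)  [lands on river]
river: ρ → (-2,2,1)
ρ-cycle length = 2 (tail of 1 descent step not counted)

2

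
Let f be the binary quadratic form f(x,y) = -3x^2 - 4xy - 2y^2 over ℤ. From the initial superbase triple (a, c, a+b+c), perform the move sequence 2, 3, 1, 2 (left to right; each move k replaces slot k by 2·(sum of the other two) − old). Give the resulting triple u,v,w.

start (-3,-2,-9) = (f(1,0),f(0,1),f(1,1))
replace slot 2: 2·((-3)+(-9)) − (-2) = -22 → (-3,-22,-9)
replace slot 3: 2·((-3)+(-22)) − (-9) = -41 → (-3,-22,-41)
replace slot 1: 2·((-22)+(-41)) − (-3) = -123 → (-123,-22,-41)
replace slot 2: 2·((-123)+(-41)) − (-22) = -306 → (-123,-306,-41)

-123,-306,-41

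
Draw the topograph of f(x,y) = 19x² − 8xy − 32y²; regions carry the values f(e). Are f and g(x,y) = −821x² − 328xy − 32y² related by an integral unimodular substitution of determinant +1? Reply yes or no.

D₁ = 2496, D₂ = 2496
river cycle of f (length 4): (19, 30, -21), (-21, 12, 28), (28, 44, -5), (-5, 46, 19)
river cycle of g (length 4): (19, 30, -21), (-21, 12, 28), (28, 44, -5), (-5, 46, 19)
cycles coincide ⇒ equivalent

yes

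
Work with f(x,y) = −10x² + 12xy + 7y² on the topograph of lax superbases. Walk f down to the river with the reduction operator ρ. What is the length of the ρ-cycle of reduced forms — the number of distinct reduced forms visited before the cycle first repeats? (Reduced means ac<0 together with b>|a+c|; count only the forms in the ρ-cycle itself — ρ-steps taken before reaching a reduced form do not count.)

D = 424, ⌊√D⌋ = 20
river: ρ → (7,16,-6)
river: ρ → (-6,20,1)
river: ρ → (1,20,-6)
river: ρ → (-6,16,7)
river: ρ → (7,12,-10)
river: ρ → (-10,8,9)
river: ρ → (9,10,-9)
river: ρ → (-9,8,10)
river: ρ → (10,12,-7)
river: ρ → (-7,16,6)
river: ρ → (6,20,-1)
river: ρ → (-1,20,6)
river: ρ → (6,16,-7)
river: ρ → (-7,12,10)
river: ρ → (10,8,-9)
river: ρ → (-9,10,9)
river: ρ → (9,8,-10)
river: ρ → (-10,12,7)
ρ-cycle length = 18 (tail of 0 descent steps not counted)

18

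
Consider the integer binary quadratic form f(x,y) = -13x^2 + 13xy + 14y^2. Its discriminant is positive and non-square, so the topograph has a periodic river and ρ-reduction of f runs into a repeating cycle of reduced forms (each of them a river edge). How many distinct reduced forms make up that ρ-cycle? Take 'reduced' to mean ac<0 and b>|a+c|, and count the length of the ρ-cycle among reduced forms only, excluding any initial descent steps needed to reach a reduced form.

D = 897, ⌊√D⌋ = 29
river: ρ → (14,15,-12)
river: ρ → (-12,9,17)
river: ρ → (17,25,-4)
river: ρ → (-4,23,23)
river: ρ → (23,23,-4)
river: ρ → (-4,25,17)
river: ρ → (17,9,-12)
river: ρ → (-12,15,14)
river: ρ → (14,13,-13)
river: ρ → (-13,13,14)
ρ-cycle length = 10 (tail of 0 descent steps not counted)

10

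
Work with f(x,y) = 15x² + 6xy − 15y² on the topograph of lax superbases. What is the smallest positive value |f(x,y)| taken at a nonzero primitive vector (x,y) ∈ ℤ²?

river: ρ → (-15,24,6)
river: ρ → (6,24,-15)
river: ρ → (-15,6,15)
river: ρ → (15,24,-6)
river: ρ → (-6,24,15)
river: ρ → (15,6,-15)
closes: descent 0, river 6
min |a| on river = 6

6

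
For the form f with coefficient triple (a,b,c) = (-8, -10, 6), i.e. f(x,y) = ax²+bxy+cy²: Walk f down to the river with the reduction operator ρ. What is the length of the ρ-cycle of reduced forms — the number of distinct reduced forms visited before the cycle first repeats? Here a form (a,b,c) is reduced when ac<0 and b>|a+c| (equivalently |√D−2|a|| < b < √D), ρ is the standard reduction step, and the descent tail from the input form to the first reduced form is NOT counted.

D = 292, ⌊√D⌋ = 17
descent: ρ → (6,10,-8)  [lands on river]
river: ρ → (-8,6,8)
river: ρ → (8,10,-6)
river: ρ → (-6,14,4)
river: ρ → (4,10,-12)
river: ρ → (-12,14,2)
river: ρ → (2,14,-12)
river: ρ → (-12,10,4)
river: ρ → (4,14,-6)
river: ρ → (-6,10,8)
river: ρ → (8,6,-8)
river: ρ → (-8,10,6)
river: ρ → (6,14,-4)
river: ρ → (-4,10,12)
river: ρ → (12,14,-2)
river: ρ → (-2,14,12)
river: ρ → (12,10,-4)
river: ρ → (-4,14,6)
ρ-cycle length = 18 (tail of 1 descent step not counted)

18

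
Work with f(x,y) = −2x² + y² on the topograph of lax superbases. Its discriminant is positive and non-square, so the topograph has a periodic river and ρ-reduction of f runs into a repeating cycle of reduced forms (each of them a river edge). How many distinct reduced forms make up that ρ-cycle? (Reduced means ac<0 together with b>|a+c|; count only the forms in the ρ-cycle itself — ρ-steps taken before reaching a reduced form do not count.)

D = 8, ⌊√D⌋ = 2
descent: ρ → (1,2,-1)  [lands on river]
river: ρ → (-1,2,1)
ρ-cycle length = 2 (tail of 1 descent step not counted)

2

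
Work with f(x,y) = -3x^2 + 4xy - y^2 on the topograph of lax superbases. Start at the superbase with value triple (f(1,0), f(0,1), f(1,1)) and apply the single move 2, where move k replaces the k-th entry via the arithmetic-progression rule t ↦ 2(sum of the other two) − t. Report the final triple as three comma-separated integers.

start (-3,-1,0) = (f(1,0),f(0,1),f(1,1))
replace slot 2: 2·((-3)+0) − (-1) = -5 → (-3,-5,0)

-3,-5,0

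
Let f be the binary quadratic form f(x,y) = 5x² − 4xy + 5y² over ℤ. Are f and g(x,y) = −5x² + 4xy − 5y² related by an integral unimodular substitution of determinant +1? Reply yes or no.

D₁ = -84, D₂ = -84
f: flip: (5,-4,5)→(5,4,5)
f: reduced (well bottom): (5,4,5) with a≤c, −a<b≤a
g is negative-definite; reduce −g:
−g: flip: (5,-4,5)→(5,4,5)
−g: reduced (well bottom): (5,4,5) with a≤c, −a<b≤a
flip sign back: reduced form of g is (-5,-4,-5)
reduced forms (5, 4, 5) vs (-5, -4, -5) ⇒ inequivalent

no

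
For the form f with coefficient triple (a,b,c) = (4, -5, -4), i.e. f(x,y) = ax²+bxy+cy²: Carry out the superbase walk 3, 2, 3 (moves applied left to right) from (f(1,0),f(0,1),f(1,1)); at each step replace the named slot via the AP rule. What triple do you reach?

start (4,-4,-5) = (f(1,0),f(0,1),f(1,1))
replace slot 3: 2·(4+(-4)) − (-5) = 5 → (4,-4,5)
replace slot 2: 2·(4+5) − (-4) = 22 → (4,22,5)
replace slot 3: 2·(4+22) − 5 = 47 → (4,22,47)

4,22,47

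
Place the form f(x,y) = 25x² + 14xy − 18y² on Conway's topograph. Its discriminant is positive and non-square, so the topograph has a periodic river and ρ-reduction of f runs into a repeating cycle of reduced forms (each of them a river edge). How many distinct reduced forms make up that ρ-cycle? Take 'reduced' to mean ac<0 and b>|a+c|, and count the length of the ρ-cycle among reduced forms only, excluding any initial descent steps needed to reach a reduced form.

D = 1996, ⌊√D⌋ = 44
river: ρ → (-18,22,21)
river: ρ → (21,20,-19)
river: ρ → (-19,18,22)
river: ρ → (22,26,-15)
river: ρ → (-15,34,14)
river: ρ → (14,22,-27)
river: ρ → (-27,32,9)
river: ρ → (9,40,-11)
river: ρ → (-11,26,30)
river: ρ → (30,34,-7)
river: ρ → (-7,36,25)
river: ρ → (25,14,-18)
ρ-cycle length = 12 (tail of 0 descent steps not counted)

12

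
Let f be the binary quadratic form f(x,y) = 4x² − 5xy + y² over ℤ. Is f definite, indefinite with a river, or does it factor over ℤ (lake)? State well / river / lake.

D = b²−4ac = (-5)² − 4·4·1 = 9
D = 3² is a perfect square ⇒ form factors over ℤ ⇒ lakes

lake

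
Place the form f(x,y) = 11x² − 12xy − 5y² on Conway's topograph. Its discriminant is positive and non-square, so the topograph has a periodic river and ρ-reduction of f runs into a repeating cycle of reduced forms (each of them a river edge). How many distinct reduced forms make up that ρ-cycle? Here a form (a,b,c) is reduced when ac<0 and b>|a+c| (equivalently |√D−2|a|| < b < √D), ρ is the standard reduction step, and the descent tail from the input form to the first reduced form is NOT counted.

D = 364, ⌊√D⌋ = 19
descent: ρ → (-5,12,11)  [lands on river]
river: ρ → (11,10,-6)
river: ρ → (-6,14,7)
river: ρ → (7,14,-6)
river: ρ → (-6,10,11)
river: ρ → (11,12,-5)
river: ρ → (-5,18,2)
river: ρ → (2,18,-5)
ρ-cycle length = 8 (tail of 1 descent step not counted)

8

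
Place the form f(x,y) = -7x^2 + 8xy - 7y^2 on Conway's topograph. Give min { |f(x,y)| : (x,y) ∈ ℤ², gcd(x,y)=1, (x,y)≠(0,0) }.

translate: b→6 (≡-8 mod 14), so (7,-8,7)→(7,6,6)
flip: (7,6,6)→(6,-6,7)
translate: b→6 (≡-6 mod 12), so (6,-6,7)→(6,6,7)
reduced (well bottom): (6,6,7) with a≤c, −a<b≤a
well minimum |f| = |-6| = 6 (negative-definite)

6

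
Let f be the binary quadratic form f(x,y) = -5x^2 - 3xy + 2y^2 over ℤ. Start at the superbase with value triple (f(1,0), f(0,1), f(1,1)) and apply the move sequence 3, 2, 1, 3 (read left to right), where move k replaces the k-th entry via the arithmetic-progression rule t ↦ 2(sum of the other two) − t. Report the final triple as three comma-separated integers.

start (-5,2,-6) = (f(1,0),f(0,1),f(1,1))
replace slot 3: 2·((-5)+2) − (-6) = 0 → (-5,2,0)
replace slot 2: 2·((-5)+0) − 2 = -12 → (-5,-12,0)
replace slot 1: 2·((-12)+0) − (-5) = -19 → (-19,-12,0)
replace slot 3: 2·((-19)+(-12)) − 0 = -62 → (-19,-12,-62)

-19,-12,-62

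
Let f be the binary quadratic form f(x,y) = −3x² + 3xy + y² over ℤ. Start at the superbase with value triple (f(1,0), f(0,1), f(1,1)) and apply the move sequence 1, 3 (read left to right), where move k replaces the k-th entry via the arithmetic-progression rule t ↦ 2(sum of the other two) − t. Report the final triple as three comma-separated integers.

start (-3,1,1) = (f(1,0),f(0,1),f(1,1))
replace slot 1: 2·(1+1) − (-3) = 7 → (7,1,1)
replace slot 3: 2·(7+1) − 1 = 15 → (7,1,15)

7,1,15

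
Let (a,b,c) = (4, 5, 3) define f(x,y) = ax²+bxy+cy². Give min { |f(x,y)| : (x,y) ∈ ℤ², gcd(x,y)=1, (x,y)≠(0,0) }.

translate: b→-3 (≡5 mod 8), so (4,5,3)→(4,-3,2)
flip: (4,-3,2)→(2,3,4)
translate: b→-1 (≡3 mod 4), so (2,3,4)→(2,-1,3)
reduced (well bottom): (2,-1,3) with a≤c, −a<b≤a
well minimum = a = 2

2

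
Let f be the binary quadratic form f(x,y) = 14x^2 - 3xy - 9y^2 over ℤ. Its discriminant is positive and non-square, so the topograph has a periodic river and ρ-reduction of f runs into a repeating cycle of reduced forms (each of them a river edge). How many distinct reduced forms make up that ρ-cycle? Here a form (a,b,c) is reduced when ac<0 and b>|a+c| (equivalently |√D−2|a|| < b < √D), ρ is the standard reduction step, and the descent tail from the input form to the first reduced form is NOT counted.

D = 513, ⌊√D⌋ = 22
descent: ρ → (-9,21,2)  [lands on river]
river: ρ → (2,19,-19)
river: ρ → (-19,19,2)
river: ρ → (2,21,-9)
river: ρ → (-9,15,8)
river: ρ → (8,17,-7)
river: ρ → (-7,11,14)
river: ρ → (14,17,-4)
river: ρ → (-4,15,18)
river: ρ → (18,21,-1)
river: ρ → (-1,21,18)
river: ρ → (18,15,-4)
river: ρ → (-4,17,14)
river: ρ → (14,11,-7)
river: ρ → (-7,17,8)
river: ρ → (8,15,-9)
ρ-cycle length = 16 (tail of 1 descent step not counted)

16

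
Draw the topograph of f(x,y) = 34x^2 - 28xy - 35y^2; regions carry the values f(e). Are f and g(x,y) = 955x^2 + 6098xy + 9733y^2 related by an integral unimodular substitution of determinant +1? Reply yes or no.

D₁ = 5544, D₂ = 5544
river cycle of f (length 12): (-35, 28, 34), (34, 40, -29), (-29, 18, 45), (45, 72, -2), (-2, 72, 45), (45, 18, -29), (-29, 40, 34), (34, 28, -35), (-35, 42, 27), (27, 66, -11), … (2 more)
river cycle of g (length 12): (34, 40, -29), (-29, 18, 45), (45, 72, -2), (-2, 72, 45), (45, 18, -29), (-29, 40, 34), (34, 28, -35), (-35, 42, 27), (27, 66, -11), (-11, 66, 27), … (2 more)
cycles coincide ⇒ equivalent

yes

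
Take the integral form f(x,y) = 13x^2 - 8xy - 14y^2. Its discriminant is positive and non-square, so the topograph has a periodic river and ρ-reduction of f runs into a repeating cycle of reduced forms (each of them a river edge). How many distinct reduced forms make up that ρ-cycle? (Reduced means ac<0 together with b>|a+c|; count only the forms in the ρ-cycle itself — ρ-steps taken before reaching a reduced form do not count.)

D = 792, ⌊√D⌋ = 28
descent: ρ → (-14,8,13)  [lands on river]
river: ρ → (13,18,-9)
river: ρ → (-9,18,13)
river: ρ → (13,8,-14)
river: ρ → (-14,20,7)
river: ρ → (7,22,-11)
river: ρ → (-11,22,7)
river: ρ → (7,20,-14)
ρ-cycle length = 8 (tail of 1 descent step not counted)

8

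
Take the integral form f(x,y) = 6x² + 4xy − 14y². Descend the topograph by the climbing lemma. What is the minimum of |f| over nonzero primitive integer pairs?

descent: ρ → (-14,-4,6)
descent: ρ → (6,16,-4)  [lands on river]
river: ρ → (-4,16,6)
river: ρ → (6,8,-12)
river: ρ → (-12,16,2)
river: ρ → (2,16,-12)
river: ρ → (-12,8,6)
closes: descent 2, river 6
min |a| on river = 2

2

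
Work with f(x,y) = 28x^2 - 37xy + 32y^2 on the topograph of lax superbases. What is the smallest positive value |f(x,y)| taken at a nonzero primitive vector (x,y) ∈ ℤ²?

translate: b→19 (≡-37 mod 56), so (28,-37,32)→(28,19,23)
flip: (28,19,23)→(23,-19,28)
reduced (well bottom): (23,-19,28) with a≤c, −a<b≤a
well minimum = a = 23

23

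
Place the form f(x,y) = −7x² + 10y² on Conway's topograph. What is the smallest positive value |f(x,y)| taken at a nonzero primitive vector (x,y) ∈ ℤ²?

descent: ρ → (10,0,-7)
descent: ρ → (-7,14,3)  [lands on river]
river: ρ → (3,16,-2)
river: ρ → (-2,16,3)
river: ρ → (3,14,-7)
closes: descent 2, river 4
min |a| on river = 2

2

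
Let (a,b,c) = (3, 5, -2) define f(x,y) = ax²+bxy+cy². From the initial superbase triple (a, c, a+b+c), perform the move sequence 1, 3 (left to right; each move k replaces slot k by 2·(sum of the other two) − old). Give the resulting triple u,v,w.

start (3,-2,6) = (f(1,0),f(0,1),f(1,1))
replace slot 1: 2·((-2)+6) − 3 = 5 → (5,-2,6)
replace slot 3: 2·(5+(-2)) − 6 = 0 → (5,-2,0)

5,-2,0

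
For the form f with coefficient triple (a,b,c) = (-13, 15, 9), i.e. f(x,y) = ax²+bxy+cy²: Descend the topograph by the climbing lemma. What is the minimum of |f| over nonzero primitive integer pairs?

river: ρ → (9,21,-7)
river: ρ → (-7,21,9)
river: ρ → (9,15,-13)
river: ρ → (-13,11,11)
river: ρ → (11,11,-13)
river: ρ → (-13,15,9)
closes: descent 0, river 6
min |a| on river = 7

7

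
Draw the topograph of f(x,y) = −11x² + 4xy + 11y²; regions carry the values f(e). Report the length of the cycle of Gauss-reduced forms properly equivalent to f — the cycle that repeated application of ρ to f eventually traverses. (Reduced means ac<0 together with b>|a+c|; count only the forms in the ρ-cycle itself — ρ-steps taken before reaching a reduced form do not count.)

D = 500, ⌊√D⌋ = 22
river: ρ → (11,18,-4)
river: ρ → (-4,22,1)
river: ρ → (1,22,-4)
river: ρ → (-4,18,11)
river: ρ → (11,4,-11)
river: ρ → (-11,18,4)
river: ρ → (4,22,-1)
river: ρ → (-1,22,4)
river: ρ → (4,18,-11)
river: ρ → (-11,4,11)
ρ-cycle length = 10 (tail of 0 descent steps not counted)

10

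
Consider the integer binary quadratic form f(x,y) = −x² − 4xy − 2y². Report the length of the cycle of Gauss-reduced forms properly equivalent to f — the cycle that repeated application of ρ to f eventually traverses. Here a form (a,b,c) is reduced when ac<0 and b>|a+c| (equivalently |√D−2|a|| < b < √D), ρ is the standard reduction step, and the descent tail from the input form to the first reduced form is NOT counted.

D = 8, ⌊√D⌋ = 2
descent: ρ → (-2,0,1)
descent: ρ → (1,2,-1)  [lands on river]
river: ρ → (-1,2,1)
ρ-cycle length = 2 (tail of 2 descent steps not counted)

2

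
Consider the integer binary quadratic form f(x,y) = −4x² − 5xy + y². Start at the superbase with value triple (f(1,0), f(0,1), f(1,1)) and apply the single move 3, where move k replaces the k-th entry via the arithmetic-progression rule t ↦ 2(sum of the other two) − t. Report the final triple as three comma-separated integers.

start (-4,1,-8) = (f(1,0),f(0,1),f(1,1))
replace slot 3: 2·((-4)+1) − (-8) = 2 → (-4,1,2)

-4,1,2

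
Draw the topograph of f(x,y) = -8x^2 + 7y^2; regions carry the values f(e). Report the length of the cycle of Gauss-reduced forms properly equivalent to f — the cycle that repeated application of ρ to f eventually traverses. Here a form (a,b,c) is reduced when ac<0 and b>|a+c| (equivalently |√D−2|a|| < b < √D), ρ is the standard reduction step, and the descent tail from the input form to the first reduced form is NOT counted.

D = 224, ⌊√D⌋ = 14
descent: ρ → (7,14,-1)  [lands on river]
river: ρ → (-1,14,7)
ρ-cycle length = 2 (tail of 1 descent step not counted)

2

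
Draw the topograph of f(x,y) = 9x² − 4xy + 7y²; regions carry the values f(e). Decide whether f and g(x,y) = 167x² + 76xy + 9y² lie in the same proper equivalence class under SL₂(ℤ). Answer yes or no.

D₁ = -236, D₂ = -236
f: flip: (9,-4,7)→(7,4,9)
f: reduced (well bottom): (7,4,9) with a≤c, −a<b≤a
g: flip: (167,76,9)→(9,-76,167)
g: translate: b→-4 (≡-76 mod 18), so (9,-76,167)→(9,-4,7)
g: flip: (9,-4,7)→(7,4,9)
g: reduced (well bottom): (7,4,9) with a≤c, −a<b≤a
reduced forms (7, 4, 9) vs (7, 4, 9) ⇒ equivalent

yes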